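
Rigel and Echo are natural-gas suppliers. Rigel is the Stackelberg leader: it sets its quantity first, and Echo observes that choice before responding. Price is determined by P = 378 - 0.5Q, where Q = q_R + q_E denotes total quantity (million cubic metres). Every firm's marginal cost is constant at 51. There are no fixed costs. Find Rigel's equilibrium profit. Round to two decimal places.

The follower Echo best-responds to any q_R: π_E = (378 - 0.5Q)q_E - 51q_E.
∂π_E/∂q_E = 327 - (1/2)q_R - q_E = 0 gives the reaction function q_E = (327 - (1/2)q_R).
The leader anticipates this reaction. Substituting into P = 378 - 0.5Q gives P = 429/2 - (1/4)q_R, so π_R = (429/2 - (1/4)q_R)q_R - 51q_R.
Leader FOC: 327/2 - (1/2)q_R = 0, so q_R = 327.
Then q_E = (327 - (1/2)·327) = 327/2.
Price P = 378 - (1/2)·(981/2) = 531/4.
Rigel's profit: (531/4 - 51)·327 = 26732.2500.

26732.25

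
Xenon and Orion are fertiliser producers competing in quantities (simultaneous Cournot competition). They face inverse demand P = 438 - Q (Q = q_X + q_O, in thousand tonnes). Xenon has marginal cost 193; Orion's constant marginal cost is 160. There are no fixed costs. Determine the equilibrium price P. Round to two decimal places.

263.67

Xenon's profit: π_X = (438 - Q)q_X - (193q_X). Setting ∂π_X/∂q_X = 0: 245 - 2q_X - (q_O) = 0.
Orion's profit: π_O = (438 - Q)q_O - (160q_O). Setting ∂π_O/∂q_O = 0: 278 - 2q_O - (q_X) = 0.
Best responses: q_X = (245 - q_O)/2, q_O = (278 - q_X)/2.
Solving the pair: q_X = 212/3, q_O = 311/3.
Total output Q = 523/3, so price P = 438 - 523/3 = 791/3.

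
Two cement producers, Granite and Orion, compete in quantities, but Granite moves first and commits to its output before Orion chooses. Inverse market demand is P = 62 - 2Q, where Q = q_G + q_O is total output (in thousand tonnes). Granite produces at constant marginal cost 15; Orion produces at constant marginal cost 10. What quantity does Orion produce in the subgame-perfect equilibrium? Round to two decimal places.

Solve by backward induction. Given q_G, the follower Orion maximises π_O = (62 - 2q_G - 2q_O)q_O - 10q_O.
Setting the follower's marginal profit to zero, 52 - 2q_G - 4q_O = 0, i.e. q_O = (52 - 2q_G)/4.
The leader anticipates this reaction. Substituting into P = 62 - 2Q gives P = 36 - q_G, so π_G = (36 - q_G)q_G - 15q_G.
Leader FOC: 21 - 2q_G = 0, so q_G = 21/2.
Then q_O = (52 - 2·(21/2))/4 = 31/4.

7.75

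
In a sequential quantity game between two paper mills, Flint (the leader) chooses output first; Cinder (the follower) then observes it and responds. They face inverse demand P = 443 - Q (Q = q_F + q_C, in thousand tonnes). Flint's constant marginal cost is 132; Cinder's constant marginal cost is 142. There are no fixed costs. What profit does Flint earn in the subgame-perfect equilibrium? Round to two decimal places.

Solve by backward induction. Given q_F, the follower Cinder maximises π_C = (443 - q_F - q_C)q_C - 142q_C.
Follower FOC: 301 - q_F - 2q_C = 0, so q_C(q_F) = (301 - q_F)/2.
The leader anticipates this reaction. Substituting into P = 443 - Q gives P = 585/2 - (1/2)q_F, so π_F = (585/2 - (1/2)q_F)q_F - 132q_F.
The leader's first-order condition 321/2 - q_F = 0 yields q_F = 321/2.
Then q_C = (301 - 321/2)/2 = 281/4.
Price P = 443 - 923/4 = 849/4.
Flint's profit: (849/4 - 132)·(321/2) = 12880.1250.

12880.13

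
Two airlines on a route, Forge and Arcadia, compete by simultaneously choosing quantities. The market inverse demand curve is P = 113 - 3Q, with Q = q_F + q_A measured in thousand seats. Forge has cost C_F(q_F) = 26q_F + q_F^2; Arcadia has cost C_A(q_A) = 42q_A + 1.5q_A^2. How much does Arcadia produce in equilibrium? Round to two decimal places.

Forge's profit: π_F = (113 - 3Q)q_F - (26q_F + q_F²). Setting ∂π_F/∂q_F = 0: 87 - 8q_F - 3(q_A) = 0.
Arcadia's first-order condition: 71 - 9q_A - 3(q_F) = 0.
Best responses: q_F = (87 - 3q_A)/8, q_A = (71 - 3q_F)/9.
Substituting one into the other gives q_F = 190/21 and q_A = 307/63.

4.87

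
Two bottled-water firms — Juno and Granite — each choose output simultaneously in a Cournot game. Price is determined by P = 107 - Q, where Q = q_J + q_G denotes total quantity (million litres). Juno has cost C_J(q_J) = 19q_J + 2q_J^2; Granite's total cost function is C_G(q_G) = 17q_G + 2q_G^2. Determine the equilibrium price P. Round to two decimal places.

Juno's profit: π_J = (107 - Q)q_J - (19q_J + 2q_J²). Setting ∂π_J/∂q_J = 0: 88 - 6q_J - (q_G) = 0.
Granite's profit: π_G = (107 - Q)q_G - (17q_G + 2q_G²). Setting ∂π_G/∂q_G = 0: 90 - 6q_G - (q_J) = 0.
Rearranging gives the reaction functions q_J = (88 - q_G)/6 and q_G = (90 - q_J)/6.
Substituting one into the other gives q_J = 438/35 and q_G = 452/35.
Total output Q = 178/7, so price P = 107 - 178/7 = 571/7.

81.57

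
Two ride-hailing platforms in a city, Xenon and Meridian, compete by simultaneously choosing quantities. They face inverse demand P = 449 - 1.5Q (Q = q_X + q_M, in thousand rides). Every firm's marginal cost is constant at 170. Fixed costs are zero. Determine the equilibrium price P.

Each firm earns π_i = (449 - 1.5Q)q_i - 170q_i.
Setting ∂π_i/∂q_i = 0 with rivals' quantities fixed: 279 - 3q_i - (3/2)q_j = 0.
By symmetry each firm produces the same amount; substituting q_j = q_i yields q_i = 279/(9/2) = 62.
Total output Q = 124, so price P = 449 - (3/2)·124 = 263.

263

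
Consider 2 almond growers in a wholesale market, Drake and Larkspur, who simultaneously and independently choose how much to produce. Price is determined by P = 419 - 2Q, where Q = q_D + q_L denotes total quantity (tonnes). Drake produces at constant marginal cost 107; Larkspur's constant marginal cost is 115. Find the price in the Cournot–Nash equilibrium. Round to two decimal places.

Drake's profit: π_D = (419 - 2Q)q_D - (107q_D). Setting ∂π_D/∂q_D = 0: 312 - 4q_D - 2(q_L) = 0.
Larkspur's first-order condition: 304 - 4q_L - 2(q_D) = 0.
Rearranging gives the reaction functions q_D = (312 - 2q_L)/4 and q_L = (304 - 2q_D)/4.
Substituting one into the other gives q_D = 160/3 and q_L = 148/3.
Total output Q = 308/3, so price P = 419 - 2·(308/3) = 641/3.

213.67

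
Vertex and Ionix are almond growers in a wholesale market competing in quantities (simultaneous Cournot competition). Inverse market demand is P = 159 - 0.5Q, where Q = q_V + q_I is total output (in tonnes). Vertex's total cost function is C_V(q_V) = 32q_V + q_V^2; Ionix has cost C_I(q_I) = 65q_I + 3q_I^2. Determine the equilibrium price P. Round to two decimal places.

133.45

Vertex's profit: π_V = (159 - 0.5Q)q_V - (32q_V + q_V²). Setting ∂π_V/∂q_V = 0: 127 - 3q_V - (1/2)(q_I) = 0.
Ionix's first-order condition: 94 - 7q_I - (1/2)(q_V) = 0.
Best responses: q_V = (127 - (1/2)q_I)/3, q_I = (94 - (1/2)q_V)/7.
Solving the pair: q_V = 40.5783, q_I = 874/83.
Total output Q = 51.1084, so price P = 159 - (1/2)·51.1084 = 133.4458.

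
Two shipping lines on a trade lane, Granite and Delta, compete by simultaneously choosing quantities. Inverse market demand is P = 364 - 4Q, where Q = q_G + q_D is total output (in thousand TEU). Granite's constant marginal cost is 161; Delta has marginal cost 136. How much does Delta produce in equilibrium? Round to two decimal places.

Granite's profit: π_G = (364 - 4Q)q_G - (161q_G). Setting ∂π_G/∂q_G = 0: 203 - 8q_G - 4(q_D) = 0.
Delta's first-order condition: 228 - 8q_D - 4(q_G) = 0.
Best responses: q_G = (203 - 4q_D)/8, q_D = (228 - 4q_G)/8.
Solving the pair: q_G = 89/6, q_D = 253/12.

21.08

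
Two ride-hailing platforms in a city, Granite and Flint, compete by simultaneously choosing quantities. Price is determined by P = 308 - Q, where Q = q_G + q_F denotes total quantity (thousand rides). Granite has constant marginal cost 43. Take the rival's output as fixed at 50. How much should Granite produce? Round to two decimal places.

107.50

With the rival's output fixed at 50, Granite's profit is π_G = (308 - 50 - q_G)q_G - (43q_G) = (258 - q_G)q_G - (43q_G).
∂π_G/∂q_G = 215 - 2q_G = 0, so q_G = 215/2.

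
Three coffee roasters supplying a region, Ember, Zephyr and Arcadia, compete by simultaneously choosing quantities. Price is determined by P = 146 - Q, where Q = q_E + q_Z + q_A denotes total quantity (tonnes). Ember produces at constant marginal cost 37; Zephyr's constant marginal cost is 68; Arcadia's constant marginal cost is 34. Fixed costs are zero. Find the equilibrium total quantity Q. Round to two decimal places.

Ember's profit: π_E = (146 - Q)q_E - (37q_E). Setting ∂π_E/∂q_E = 0: 109 - 2q_E - (q_Z + q_A) = 0.
Zephyr's profit: π_Z = (146 - Q)q_Z - (68q_Z). Setting ∂π_Z/∂q_Z = 0: 78 - 2q_Z - (q_E + q_A) = 0.
Arcadia's first-order condition: 112 - 2q_A - (q_E + q_Z) = 0.
Adding the 3 conditions: 299 − 2Q − 2Q = 0, i.e. Q = 299/4.
Back-substituting: q_E = (109 − 299/4) = 137/4, q_Z = (78 − 299/4) = 13/4, q_A = (112 − 299/4) = 149/4.
Total output Q = 137/4 + 13/4 + 149/4 = 299/4.

74.75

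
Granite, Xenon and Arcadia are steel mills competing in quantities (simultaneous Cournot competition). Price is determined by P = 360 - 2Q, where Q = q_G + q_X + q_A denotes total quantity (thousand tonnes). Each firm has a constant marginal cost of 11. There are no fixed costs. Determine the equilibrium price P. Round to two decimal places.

A representative firm's profit is π_i = q_i(360 - 2Q) - 11q_i.
Setting ∂π_i/∂q_i = 0 with rivals' quantities fixed: 349 - 4q_i - 2·Σ_{j≠i} q_j = 0.
By symmetry each firm produces the same amount; substituting Σ_{j≠i} q_j = 2q_i yields q_i = 349/8.
Total output Q = 1047/8, so price P = 360 - 2·(1047/8) = 393/4.

98.25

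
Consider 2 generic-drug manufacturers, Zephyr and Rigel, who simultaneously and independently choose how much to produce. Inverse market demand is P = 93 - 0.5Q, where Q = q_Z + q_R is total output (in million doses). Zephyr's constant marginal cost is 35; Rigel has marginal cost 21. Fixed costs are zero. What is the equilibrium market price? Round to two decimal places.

49.67

Zephyr's profit: π_Z = (93 - 0.5Q)q_Z - (35q_Z). Setting ∂π_Z/∂q_Z = 0: 58 - q_Z - (1/2)(q_R) = 0.
Rigel's first-order condition: 72 - q_R - (1/2)(q_Z) = 0.
Best responses: q_Z = (58 - (1/2)q_R), q_R = (72 - (1/2)q_Z).
Substituting one into the other gives q_Z = 88/3 and q_R = 172/3.
Total output Q = 260/3, so price P = 93 - (1/2)·(260/3) = 149/3.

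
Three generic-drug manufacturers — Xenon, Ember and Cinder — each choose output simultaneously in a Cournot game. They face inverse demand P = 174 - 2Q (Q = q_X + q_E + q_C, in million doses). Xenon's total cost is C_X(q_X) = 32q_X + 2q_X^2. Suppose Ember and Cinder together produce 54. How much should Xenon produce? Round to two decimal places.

With rivals' combined output fixed at 54, Xenon's profit is π_X = (174 - 2·54 - 2q_X)q_X - (32q_X + 2q_X²) = (66 - 2q_X)q_X - (32q_X + 2q_X²).
∂π_X/∂q_X = 34 - 8q_X = 0, so q_X = 17/4.

4.25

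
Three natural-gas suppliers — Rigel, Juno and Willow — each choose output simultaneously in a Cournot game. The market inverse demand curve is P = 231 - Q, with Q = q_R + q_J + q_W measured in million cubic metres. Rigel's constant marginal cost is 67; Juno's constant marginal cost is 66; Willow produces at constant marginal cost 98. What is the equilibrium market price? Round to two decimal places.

Rigel's profit: π_R = (231 - Q)q_R - (67q_R). Setting ∂π_R/∂q_R = 0: 164 - 2q_R - (q_J + q_W) = 0.
Juno's profit: π_J = (231 - Q)q_J - (66q_J). Setting ∂π_J/∂q_J = 0: 165 - 2q_J - (q_R + q_W) = 0.
Willow's profit: π_W = (231 - Q)q_W - (98q_W). Setting ∂π_W/∂q_W = 0: 133 - 2q_W - (q_R + q_J) = 0.
Adding the 3 conditions: 462 − 2Q − 2Q = 0, i.e. Q = 231/2.
Back-substituting: q_R = (164 − 231/2) = 97/2, q_J = (165 − 231/2) = 99/2, q_W = (133 − 231/2) = 35/2.
Total output Q = 231/2, so price P = 231 - 231/2 = 231/2.

115.50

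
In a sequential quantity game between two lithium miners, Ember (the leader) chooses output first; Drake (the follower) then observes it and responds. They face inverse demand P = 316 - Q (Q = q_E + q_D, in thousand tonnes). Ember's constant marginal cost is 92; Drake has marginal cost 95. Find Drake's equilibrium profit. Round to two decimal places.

2889.06

Solve by backward induction. Given q_E, the follower Drake maximises π_D = (316 - q_E - q_D)q_D - 95q_D.
∂π_D/∂q_D = 221 - q_E - 2q_D = 0 gives the reaction function q_D = (221 - q_E)/2.
Ember substitutes q_D(q_E) into its own profit: π_E = q_E(316 - q_E - (221 - q_E)/2) - 92q_E = (411/2 - (1/2)q_E)q_E - 92q_E.
Maximising: ∂π_E/∂q_E = 227/2 - q_E = 0, giving q_E = 227/2.
Then q_D = (221 - 227/2)/2 = 215/4.
Price P = 316 - 669/4 = 595/4.
Drake's profit: (595/4 - 95)·(215/4) = 2889.0625.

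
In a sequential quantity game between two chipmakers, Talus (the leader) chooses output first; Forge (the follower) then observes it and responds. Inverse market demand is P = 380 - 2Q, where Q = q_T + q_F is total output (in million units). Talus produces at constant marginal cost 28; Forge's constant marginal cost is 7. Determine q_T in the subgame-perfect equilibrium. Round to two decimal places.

82.75

Solve by backward induction. Given q_T, the follower Forge maximises π_F = (380 - 2q_T - 2q_F)q_F - 7q_F.
Setting the follower's marginal profit to zero, 373 - 2q_T - 4q_F = 0, i.e. q_F = (373 - 2q_T)/4.
The leader anticipates this reaction. Substituting into P = 380 - 2Q gives P = 387/2 - q_T, so π_T = (387/2 - q_T)q_T - 28q_T.
Leader FOC: 331/2 - 2q_T = 0, so q_T = 331/4.
Then q_F = (373 - 2·(331/4))/4 = 415/8.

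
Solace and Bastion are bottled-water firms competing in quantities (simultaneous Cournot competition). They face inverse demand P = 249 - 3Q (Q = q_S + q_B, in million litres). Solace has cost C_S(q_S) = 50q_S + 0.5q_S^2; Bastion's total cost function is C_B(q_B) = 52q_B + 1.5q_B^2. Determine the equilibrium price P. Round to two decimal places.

Solace's profit: π_S = (249 - 3Q)q_S - (50q_S + (1/2)q_S²). Setting ∂π_S/∂q_S = 0: 199 - 7q_S - 3(q_B) = 0.
Bastion's profit: π_B = (249 - 3Q)q_B - (52q_B + (3/2)q_B²). Setting ∂π_B/∂q_B = 0: 197 - 9q_B - 3(q_S) = 0.
Best responses: q_S = (199 - 3q_B)/7, q_B = (197 - 3q_S)/9.
Solving the pair: q_S = 200/9, q_B = 391/27.
Total output Q = 991/27, so price P = 249 - 3·(991/27) = 1250/9.

138.89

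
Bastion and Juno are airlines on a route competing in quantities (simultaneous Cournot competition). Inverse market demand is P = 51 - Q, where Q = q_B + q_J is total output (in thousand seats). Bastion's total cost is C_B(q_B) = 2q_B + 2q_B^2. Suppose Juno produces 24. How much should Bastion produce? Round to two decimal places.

With the rival's output fixed at 24, Bastion's profit is π_B = (51 - 24 - q_B)q_B - (2q_B + 2q_B²) = (27 - q_B)q_B - (2q_B + 2q_B²).
∂π_B/∂q_B = 25 - 6q_B = 0, so q_B = 25/6.

4.17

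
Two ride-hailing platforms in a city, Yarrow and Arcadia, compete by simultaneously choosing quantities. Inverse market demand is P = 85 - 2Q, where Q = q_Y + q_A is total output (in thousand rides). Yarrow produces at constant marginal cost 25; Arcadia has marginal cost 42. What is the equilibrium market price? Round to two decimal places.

Yarrow's profit: π_Y = (85 - 2Q)q_Y - (25q_Y). Setting ∂π_Y/∂q_Y = 0: 60 - 4q_Y - 2(q_A) = 0.
Arcadia's profit: π_A = (85 - 2Q)q_A - (42q_A). Setting ∂π_A/∂q_A = 0: 43 - 4q_A - 2(q_Y) = 0.
Best responses: q_Y = (60 - 2q_A)/4, q_A = (43 - 2q_Y)/4.
Solving the pair: q_Y = 77/6, q_A = 13/3.
Total output Q = 103/6, so price P = 85 - 2·(103/6) = 152/3.

50.67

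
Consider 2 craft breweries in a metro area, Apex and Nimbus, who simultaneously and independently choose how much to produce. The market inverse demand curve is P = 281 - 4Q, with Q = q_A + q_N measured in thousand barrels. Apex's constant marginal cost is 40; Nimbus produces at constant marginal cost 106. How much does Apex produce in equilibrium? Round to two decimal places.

25.58

Apex's profit: π_A = (281 - 4Q)q_A - (40q_A). Setting ∂π_A/∂q_A = 0: 241 - 8q_A - 4(q_N) = 0.
Nimbus's first-order condition: 175 - 8q_N - 4(q_A) = 0.
So q_A = (241 - 4q_N)/8 and q_N = (175 - 4q_A)/8.
Substituting one into the other gives q_A = 307/12 and q_N = 109/12.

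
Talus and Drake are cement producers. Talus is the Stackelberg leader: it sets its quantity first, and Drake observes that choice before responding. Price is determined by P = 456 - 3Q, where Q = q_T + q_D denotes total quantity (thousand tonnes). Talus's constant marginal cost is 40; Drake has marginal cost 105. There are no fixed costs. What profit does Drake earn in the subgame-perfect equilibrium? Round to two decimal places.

1017.52

Solve by backward induction. Given q_T, the follower Drake maximises π_D = (456 - 3q_T - 3q_D)q_D - 105q_D.
Setting the follower's marginal profit to zero, 351 - 3q_T - 6q_D = 0, i.e. q_D = (351 - 3q_T)/6.
Talus substitutes q_D(q_T) into its own profit: π_T = q_T(456 - 3q_T - (351 - 3q_T)/2) - 40q_T = (561/2 - (3/2)q_T)q_T - 40q_T.
Maximising: ∂π_T/∂q_T = 481/2 - 3q_T = 0, giving q_T = 481/6.
Then q_D = (351 - 3·(481/6))/6 = 221/12.
Price P = 456 - 3·(1183/12) = 641/4.
Drake's profit: (641/4 - 105)·(221/12) = 1017.5208.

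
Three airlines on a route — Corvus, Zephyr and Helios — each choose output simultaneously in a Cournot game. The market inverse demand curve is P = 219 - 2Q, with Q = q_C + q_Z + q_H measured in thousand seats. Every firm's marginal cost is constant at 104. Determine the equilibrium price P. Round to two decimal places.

132.75

A representative firm's profit is π_i = q_i(219 - 2Q) - 104q_i.
First-order condition (treating rivals' output as given): 115 - 4q_i - 2·Σ_{j≠i} q_j = 0.
By symmetry each firm produces the same amount; substituting Σ_{j≠i} q_j = 2q_i yields q_i = 115/8.
Total output Q = 345/8, so price P = 219 - 2·(345/8) = 531/4.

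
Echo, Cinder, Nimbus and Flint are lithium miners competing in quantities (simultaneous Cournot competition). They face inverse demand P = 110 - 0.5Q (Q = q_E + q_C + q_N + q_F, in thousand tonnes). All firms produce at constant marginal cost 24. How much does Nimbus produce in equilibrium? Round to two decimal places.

A representative firm's profit is π_i = q_i(110 - 0.5Q) - 24q_i.
First-order condition (treating rivals' output as given): 86 - q_i - (1/2)·Σ_{j≠i} q_j = 0.
With identical firms every q_j equals q_i, so Σ_{j≠i} q_j = 3q_i and 86 = (5/2)q_i, giving q_i = 172/5.

34.40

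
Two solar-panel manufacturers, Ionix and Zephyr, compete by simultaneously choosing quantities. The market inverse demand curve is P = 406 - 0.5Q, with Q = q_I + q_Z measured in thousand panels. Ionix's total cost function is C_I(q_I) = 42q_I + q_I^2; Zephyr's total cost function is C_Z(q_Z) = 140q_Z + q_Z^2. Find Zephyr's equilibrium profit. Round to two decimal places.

Ionix's profit: π_I = (406 - 0.5Q)q_I - (42q_I + q_I²). Setting ∂π_I/∂q_I = 0: 364 - 3q_I - (1/2)(q_Z) = 0.
Zephyr's profit: π_Z = (406 - 0.5Q)q_Z - (140q_Z + q_Z²). Setting ∂π_Z/∂q_Z = 0: 266 - 3q_Z - (1/2)(q_I) = 0.
Rearranging gives the reaction functions q_I = (364 - (1/2)q_Z)/3 and q_Z = (266 - (1/2)q_I)/3.
Solving the pair: q_I = 548/5, q_Z = 352/5.
Price P = 406 - (1/2)·180 = 316.
Zephyr's profit: 316·(352/5) - 140·(352/5) - (352/5)² = 7434.2400.

7434.24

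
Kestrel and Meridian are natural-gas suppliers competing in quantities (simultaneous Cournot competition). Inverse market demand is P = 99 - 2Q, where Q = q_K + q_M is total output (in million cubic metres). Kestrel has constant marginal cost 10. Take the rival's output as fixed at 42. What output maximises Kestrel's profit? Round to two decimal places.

1.25

With the rival's output fixed at 42, Kestrel's profit is π_K = (99 - 2·42 - 2q_K)q_K - (10q_K) = (15 - 2q_K)q_K - (10q_K).
∂π_K/∂q_K = 5 - 4q_K = 0, so q_K = 5/4.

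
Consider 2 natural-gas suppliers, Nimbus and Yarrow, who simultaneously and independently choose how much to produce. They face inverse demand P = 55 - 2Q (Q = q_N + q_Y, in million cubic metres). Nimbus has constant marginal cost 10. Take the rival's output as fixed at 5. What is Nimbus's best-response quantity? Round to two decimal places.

8.75

With the rival's output fixed at 5, Nimbus's profit is π_N = (55 - 2·5 - 2q_N)q_N - (10q_N) = (45 - 2q_N)q_N - (10q_N).
∂π_N/∂q_N = 35 - 4q_N = 0, so q_N = 35/4.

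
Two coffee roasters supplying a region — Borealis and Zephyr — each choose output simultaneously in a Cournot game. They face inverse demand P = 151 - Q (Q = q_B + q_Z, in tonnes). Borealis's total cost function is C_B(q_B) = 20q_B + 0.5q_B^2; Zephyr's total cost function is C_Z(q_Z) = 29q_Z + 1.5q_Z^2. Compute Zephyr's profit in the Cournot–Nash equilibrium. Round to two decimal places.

704.40

Borealis's profit: π_B = (151 - Q)q_B - (20q_B + (1/2)q_B²). Setting ∂π_B/∂q_B = 0: 131 - 3q_B - (q_Z) = 0.
Zephyr's profit: π_Z = (151 - Q)q_Z - (29q_Z + (3/2)q_Z²). Setting ∂π_Z/∂q_Z = 0: 122 - 5q_Z - (q_B) = 0.
So q_B = (131 - q_Z)/3 and q_Z = (122 - q_B)/5.
Solving the pair: q_B = 533/14, q_Z = 235/14.
Price P = 151 - 384/7 = 673/7.
Zephyr's profit: (673/7)·(235/14) - 29·(235/14) - (3/2)(235/14)² = 704.4005.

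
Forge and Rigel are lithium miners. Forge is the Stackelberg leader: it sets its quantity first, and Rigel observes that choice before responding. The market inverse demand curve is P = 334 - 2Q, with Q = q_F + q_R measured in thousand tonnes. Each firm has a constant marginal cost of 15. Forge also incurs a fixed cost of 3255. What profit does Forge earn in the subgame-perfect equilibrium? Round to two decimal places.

The follower Rigel best-responds to any q_F: π_R = (334 - 2Q)q_R - 15q_R.
Setting the follower's marginal profit to zero, 319 - 2q_F - 4q_R = 0, i.e. q_R = (319 - 2q_F)/4.
The leader anticipates this reaction. Substituting into P = 334 - 2Q gives P = 349/2 - q_F, so π_F = (349/2 - q_F)q_F - 15q_F.
Leader FOC: 319/2 - 2q_F = 0, so q_F = 319/4.
Then q_R = (319 - 2·(319/4))/4 = 319/8.
Price P = 334 - 2·(957/8) = 379/4.
Forge's profit: (379/4 - 15)·(319/4) - 3255 = 3105.0625.

3105.06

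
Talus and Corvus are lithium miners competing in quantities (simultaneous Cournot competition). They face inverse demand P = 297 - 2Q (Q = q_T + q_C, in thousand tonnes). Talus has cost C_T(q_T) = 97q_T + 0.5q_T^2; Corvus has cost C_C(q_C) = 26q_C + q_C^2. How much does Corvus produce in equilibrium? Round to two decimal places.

Talus's profit: π_T = (297 - 2Q)q_T - (97q_T + (1/2)q_T²). Setting ∂π_T/∂q_T = 0: 200 - 5q_T - 2(q_C) = 0.
Corvus's first-order condition: 271 - 6q_C - 2(q_T) = 0.
So q_T = (200 - 2q_C)/5 and q_C = (271 - 2q_T)/6.
Solving the pair: q_T = 329/13, q_C = 955/26.

36.73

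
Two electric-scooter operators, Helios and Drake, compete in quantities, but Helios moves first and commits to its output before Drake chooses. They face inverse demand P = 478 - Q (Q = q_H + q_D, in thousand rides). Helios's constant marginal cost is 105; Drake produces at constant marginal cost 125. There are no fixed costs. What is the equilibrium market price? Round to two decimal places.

The follower Drake best-responds to any q_H: π_D = (478 - Q)q_D - 125q_D.
∂π_D/∂q_D = 353 - q_H - 2q_D = 0 gives the reaction function q_D = (353 - q_H)/2.
The leader anticipates this reaction. Substituting into P = 478 - Q gives P = 603/2 - (1/2)q_H, so π_H = (603/2 - (1/2)q_H)q_H - 105q_H.
Maximising: ∂π_H/∂q_H = 393/2 - q_H = 0, giving q_H = 393/2.
Then q_D = (353 - 393/2)/2 = 313/4.
Total output Q = 1099/4, so price P = 478 - 1099/4 = 813/4.

203.25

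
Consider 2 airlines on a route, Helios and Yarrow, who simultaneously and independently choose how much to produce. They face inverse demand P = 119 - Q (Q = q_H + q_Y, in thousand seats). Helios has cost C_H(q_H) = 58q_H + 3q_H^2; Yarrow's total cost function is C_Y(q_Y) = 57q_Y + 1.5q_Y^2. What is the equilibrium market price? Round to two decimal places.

101.62

Helios's profit: π_H = (119 - Q)q_H - (58q_H + 3q_H²). Setting ∂π_H/∂q_H = 0: 61 - 8q_H - (q_Y) = 0.
Yarrow's profit: π_Y = (119 - Q)q_Y - (57q_Y + (3/2)q_Y²). Setting ∂π_Y/∂q_Y = 0: 62 - 5q_Y - (q_H) = 0.
Best responses: q_H = (61 - q_Y)/8, q_Y = (62 - q_H)/5.
Substituting one into the other gives q_H = 81/13 and q_Y = 145/13.
Total output Q = 226/13, so price P = 119 - 226/13 = 1321/13.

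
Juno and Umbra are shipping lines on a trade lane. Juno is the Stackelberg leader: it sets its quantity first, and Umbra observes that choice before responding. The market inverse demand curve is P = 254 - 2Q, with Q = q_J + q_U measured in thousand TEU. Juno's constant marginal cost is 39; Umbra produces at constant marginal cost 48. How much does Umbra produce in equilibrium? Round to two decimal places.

23.50

The follower Umbra best-responds to any q_J: π_U = (254 - 2Q)q_U - 48q_U.
Setting the follower's marginal profit to zero, 206 - 2q_J - 4q_U = 0, i.e. q_U = (206 - 2q_J)/4.
The leader anticipates this reaction. Substituting into P = 254 - 2Q gives P = 151 - q_J, so π_J = (151 - q_J)q_J - 39q_J.
Leader FOC: 112 - 2q_J = 0, so q_J = 56.
Then q_U = (206 - 2·56)/4 = 47/2.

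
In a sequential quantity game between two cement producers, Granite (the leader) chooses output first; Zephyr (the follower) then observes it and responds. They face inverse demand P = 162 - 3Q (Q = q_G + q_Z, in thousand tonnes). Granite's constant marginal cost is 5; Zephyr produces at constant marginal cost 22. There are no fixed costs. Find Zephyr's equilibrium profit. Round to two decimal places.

Solve by backward induction. Given q_G, the follower Zephyr maximises π_Z = (162 - 3q_G - 3q_Z)q_Z - 22q_Z.
∂π_Z/∂q_Z = 140 - 3q_G - 6q_Z = 0 gives the reaction function q_Z = (140 - 3q_G)/6.
The leader anticipates this reaction. Substituting into P = 162 - 3Q gives P = 92 - (3/2)q_G, so π_G = (92 - (3/2)q_G)q_G - 5q_G.
Leader FOC: 87 - 3q_G = 0, so q_G = 29.
Then q_Z = (140 - 3·29)/6 = 53/6.
Price P = 162 - 3·(227/6) = 97/2.
Zephyr's profit: (97/2 - 22)·(53/6) = 234.0833.

234.08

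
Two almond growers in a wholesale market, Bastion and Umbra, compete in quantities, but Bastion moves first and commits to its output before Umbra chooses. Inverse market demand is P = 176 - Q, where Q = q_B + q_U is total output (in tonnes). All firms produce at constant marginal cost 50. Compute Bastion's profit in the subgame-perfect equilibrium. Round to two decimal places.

Solve by backward induction. Given q_B, the follower Umbra maximises π_U = (176 - q_B - q_U)q_U - 50q_U.
Follower FOC: 126 - q_B - 2q_U = 0, so q_U(q_B) = (126 - q_B)/2.
The leader anticipates this reaction. Substituting into P = 176 - Q gives P = 113 - (1/2)q_B, so π_B = (113 - (1/2)q_B)q_B - 50q_B.
Maximising: ∂π_B/∂q_B = 63 - q_B = 0, giving q_B = 63.
Then q_U = (126 - 63)/2 = 63/2.
Price P = 176 - 189/2 = 163/2.
Bastion's profit: (163/2 - 50)·63 = 1984.5000.

1984.50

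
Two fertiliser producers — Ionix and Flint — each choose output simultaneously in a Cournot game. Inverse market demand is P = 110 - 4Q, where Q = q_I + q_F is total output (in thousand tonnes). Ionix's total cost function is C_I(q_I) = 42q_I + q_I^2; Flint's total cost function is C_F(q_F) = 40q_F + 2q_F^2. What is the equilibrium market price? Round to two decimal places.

72.92

Ionix's profit: π_I = (110 - 4Q)q_I - (42q_I + q_I²). Setting ∂π_I/∂q_I = 0: 68 - 10q_I - 4(q_F) = 0.
Flint's profit: π_F = (110 - 4Q)q_F - (40q_F + 2q_F²). Setting ∂π_F/∂q_F = 0: 70 - 12q_F - 4(q_I) = 0.
Rearranging gives the reaction functions q_I = (68 - 4q_F)/10 and q_F = (70 - 4q_I)/12.
Solving the pair: q_I = 67/13, q_F = 107/26.
Total output Q = 241/26, so price P = 110 - 4·(241/26) = 948/13.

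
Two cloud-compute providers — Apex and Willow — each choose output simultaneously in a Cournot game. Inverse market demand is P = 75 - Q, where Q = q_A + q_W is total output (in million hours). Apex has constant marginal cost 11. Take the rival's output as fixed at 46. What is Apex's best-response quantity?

With the rival's output fixed at 46, Apex's profit is π_A = (75 - 46 - q_A)q_A - (11q_A) = (29 - q_A)q_A - (11q_A).
∂π_A/∂q_A = 18 - 2q_A = 0, so q_A = 9.

9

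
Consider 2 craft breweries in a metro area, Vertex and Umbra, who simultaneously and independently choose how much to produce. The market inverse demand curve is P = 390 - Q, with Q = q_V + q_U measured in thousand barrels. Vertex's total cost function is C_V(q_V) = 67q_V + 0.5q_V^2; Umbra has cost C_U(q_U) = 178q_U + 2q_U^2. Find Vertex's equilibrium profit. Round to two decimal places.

15462.33

Vertex's profit: π_V = (390 - Q)q_V - (67q_V + (1/2)q_V²). Setting ∂π_V/∂q_V = 0: 323 - 3q_V - (q_U) = 0.
Umbra's first-order condition: 212 - 6q_U - (q_V) = 0.
Rearranging gives the reaction functions q_V = (323 - q_U)/3 and q_U = (212 - q_V)/6.
Substituting one into the other gives q_V = 1726/17 and q_U = 313/17.
Price P = 390 - 119.9412 = 270.0588.
Vertex's profit: 270.0588·(1726/17) - 67·(1726/17) - (1/2)(1726/17)² = 15462.3322.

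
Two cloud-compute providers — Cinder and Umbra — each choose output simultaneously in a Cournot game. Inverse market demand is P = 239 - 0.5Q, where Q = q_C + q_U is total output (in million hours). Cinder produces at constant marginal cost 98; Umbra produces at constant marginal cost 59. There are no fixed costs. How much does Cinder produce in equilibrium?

Cinder's profit: π_C = (239 - 0.5Q)q_C - (98q_C). Setting ∂π_C/∂q_C = 0: 141 - q_C - (1/2)(q_U) = 0.
Umbra's profit: π_U = (239 - 0.5Q)q_U - (59q_U). Setting ∂π_U/∂q_U = 0: 180 - q_U - (1/2)(q_C) = 0.
So q_C = (141 - (1/2)q_U) and q_U = (180 - (1/2)q_C).
Substituting one into the other gives q_C = 68 and q_U = 146.

68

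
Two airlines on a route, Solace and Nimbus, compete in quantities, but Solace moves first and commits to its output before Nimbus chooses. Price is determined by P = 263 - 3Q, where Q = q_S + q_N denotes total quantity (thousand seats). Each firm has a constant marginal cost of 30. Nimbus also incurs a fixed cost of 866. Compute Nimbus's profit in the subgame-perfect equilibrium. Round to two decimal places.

The follower Nimbus best-responds to any q_S: π_N = (263 - 3Q)q_N - 30q_N.
Setting the follower's marginal profit to zero, 233 - 3q_S - 6q_N = 0, i.e. q_N = (233 - 3q_S)/6.
The leader anticipates this reaction. Substituting into P = 263 - 3Q gives P = 293/2 - (3/2)q_S, so π_S = (293/2 - (3/2)q_S)q_S - 30q_S.
Maximising: ∂π_S/∂q_S = 233/2 - 3q_S = 0, giving q_S = 233/6.
Then q_N = (233 - 3·(233/6))/6 = 233/12.
Price P = 263 - 3·(233/4) = 353/4.
Nimbus's profit: (353/4 - 30)·(233/12) - 866 = 265.0208.

265.02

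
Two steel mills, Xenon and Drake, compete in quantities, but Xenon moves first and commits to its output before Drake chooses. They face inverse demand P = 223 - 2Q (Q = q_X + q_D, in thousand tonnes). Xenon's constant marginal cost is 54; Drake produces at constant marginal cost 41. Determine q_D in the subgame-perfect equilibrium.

26

Solve by backward induction. Given q_X, the follower Drake maximises π_D = (223 - 2q_X - 2q_D)q_D - 41q_D.
Setting the follower's marginal profit to zero, 182 - 2q_X - 4q_D = 0, i.e. q_D = (182 - 2q_X)/4.
Xenon substitutes q_D(q_X) into its own profit: π_X = q_X(223 - 2q_X - (182 - 2q_X)/2) - 54q_X = (132 - q_X)q_X - 54q_X.
Maximising: ∂π_X/∂q_X = 78 - 2q_X = 0, giving q_X = 39.
Then q_D = (182 - 2·39)/4 = 26.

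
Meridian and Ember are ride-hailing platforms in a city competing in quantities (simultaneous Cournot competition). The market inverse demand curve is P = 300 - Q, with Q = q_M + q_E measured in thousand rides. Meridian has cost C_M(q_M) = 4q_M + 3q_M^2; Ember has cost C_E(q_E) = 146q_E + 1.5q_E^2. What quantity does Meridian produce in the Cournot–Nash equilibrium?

Meridian's profit: π_M = (300 - Q)q_M - (4q_M + 3q_M²). Setting ∂π_M/∂q_M = 0: 296 - 8q_M - (q_E) = 0.
Ember's first-order condition: 154 - 5q_E - (q_M) = 0.
Rearranging gives the reaction functions q_M = (296 - q_E)/8 and q_E = (154 - q_M)/5.
Solving the pair: q_M = 34, q_E = 24.

34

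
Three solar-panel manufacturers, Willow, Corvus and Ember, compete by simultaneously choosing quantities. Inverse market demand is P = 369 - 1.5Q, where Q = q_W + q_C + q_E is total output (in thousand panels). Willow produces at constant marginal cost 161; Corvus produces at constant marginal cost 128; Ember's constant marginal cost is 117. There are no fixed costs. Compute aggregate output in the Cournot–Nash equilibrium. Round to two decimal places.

116.83

Willow's profit: π_W = (369 - 1.5Q)q_W - (161q_W). Setting ∂π_W/∂q_W = 0: 208 - 3q_W - (3/2)(q_C + q_E) = 0.
Corvus's first-order condition: 241 - 3q_C - (3/2)(q_W + q_E) = 0.
Ember's first-order condition: 252 - 3q_E - (3/2)(q_W + q_C) = 0.
Adding the 3 first-order conditions: 701 − 6Q = 0, so Q = 701/6.
Back-substituting: q_W = (208 − 701/4)/(3/2) = 131/6, q_C = (241 − 701/4)/(3/2) = 263/6, q_E = (252 − 701/4)/(3/2) = 307/6.
Total output Q = 131/6 + 263/6 + 307/6 = 701/6.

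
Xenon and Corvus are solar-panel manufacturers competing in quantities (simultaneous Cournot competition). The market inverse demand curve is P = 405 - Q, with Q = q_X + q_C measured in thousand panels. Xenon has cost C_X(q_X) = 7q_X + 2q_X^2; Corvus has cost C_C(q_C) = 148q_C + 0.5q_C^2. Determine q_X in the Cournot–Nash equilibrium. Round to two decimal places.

55.12

Xenon's profit: π_X = (405 - Q)q_X - (7q_X + 2q_X²). Setting ∂π_X/∂q_X = 0: 398 - 6q_X - (q_C) = 0.
Corvus's profit: π_C = (405 - Q)q_C - (148q_C + (1/2)q_C²). Setting ∂π_C/∂q_C = 0: 257 - 3q_C - (q_X) = 0.
Best responses: q_X = (398 - q_C)/6, q_C = (257 - q_X)/3.
Substituting one into the other gives q_X = 937/17 and q_C = 1144/17.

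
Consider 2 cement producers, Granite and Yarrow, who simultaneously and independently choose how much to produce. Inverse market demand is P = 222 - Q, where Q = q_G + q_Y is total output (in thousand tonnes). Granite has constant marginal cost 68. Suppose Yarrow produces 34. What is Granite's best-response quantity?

With the rival's output fixed at 34, Granite's profit is π_G = (222 - 34 - q_G)q_G - (68q_G) = (188 - q_G)q_G - (68q_G).
∂π_G/∂q_G = 120 - 2q_G = 0, so q_G = 60.

60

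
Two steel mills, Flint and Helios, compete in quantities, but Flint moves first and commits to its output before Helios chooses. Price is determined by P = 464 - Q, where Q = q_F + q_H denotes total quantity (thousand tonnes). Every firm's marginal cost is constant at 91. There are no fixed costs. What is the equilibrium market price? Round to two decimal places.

184.25

The follower Helios best-responds to any q_F: π_H = (464 - Q)q_H - 91q_H.
∂π_H/∂q_H = 373 - q_F - 2q_H = 0 gives the reaction function q_H = (373 - q_F)/2.
The leader anticipates this reaction. Substituting into P = 464 - Q gives P = 555/2 - (1/2)q_F, so π_F = (555/2 - (1/2)q_F)q_F - 91q_F.
Leader FOC: 373/2 - q_F = 0, so q_F = 373/2.
Then q_H = (373 - 373/2)/2 = 373/4.
Total output Q = 1119/4, so price P = 464 - 1119/4 = 737/4.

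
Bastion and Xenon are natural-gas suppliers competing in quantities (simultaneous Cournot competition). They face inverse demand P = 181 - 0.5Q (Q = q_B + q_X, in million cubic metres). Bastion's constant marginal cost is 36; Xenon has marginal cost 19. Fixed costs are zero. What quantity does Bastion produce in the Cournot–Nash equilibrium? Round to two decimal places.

85.33

Bastion's profit: π_B = (181 - 0.5Q)q_B - (36q_B). Setting ∂π_B/∂q_B = 0: 145 - q_B - (1/2)(q_X) = 0.
Xenon's first-order condition: 162 - q_X - (1/2)(q_B) = 0.
Best responses: q_B = (145 - (1/2)q_X), q_X = (162 - (1/2)q_B).
Solving the pair: q_B = 256/3, q_X = 358/3.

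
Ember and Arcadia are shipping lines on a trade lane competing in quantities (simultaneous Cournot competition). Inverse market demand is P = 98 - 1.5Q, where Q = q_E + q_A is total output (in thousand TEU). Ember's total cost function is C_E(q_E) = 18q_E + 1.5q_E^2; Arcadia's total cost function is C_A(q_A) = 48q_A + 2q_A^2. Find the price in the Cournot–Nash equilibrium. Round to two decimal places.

72.91

Ember's profit: π_E = (98 - 1.5Q)q_E - (18q_E + (3/2)q_E²). Setting ∂π_E/∂q_E = 0: 80 - 6q_E - (3/2)(q_A) = 0.
Arcadia's first-order condition: 50 - 7q_A - (3/2)(q_E) = 0.
Rearranging gives the reaction functions q_E = (80 - (3/2)q_A)/6 and q_A = (50 - (3/2)q_E)/7.
Solving the pair: q_E = 1940/159, q_A = 240/53.
Total output Q = 16.7296, so price P = 98 - (3/2)·16.7296 = 72.9057.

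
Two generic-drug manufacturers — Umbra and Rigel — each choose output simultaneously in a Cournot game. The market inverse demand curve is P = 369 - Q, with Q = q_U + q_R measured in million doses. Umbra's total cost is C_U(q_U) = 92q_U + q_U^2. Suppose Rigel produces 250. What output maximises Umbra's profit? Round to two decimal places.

With the rival's output fixed at 250, Umbra's profit is π_U = (369 - 250 - q_U)q_U - (92q_U + q_U²) = (119 - q_U)q_U - (92q_U + q_U²).
∂π_U/∂q_U = 27 - 4q_U = 0, so q_U = 27/4.

6.75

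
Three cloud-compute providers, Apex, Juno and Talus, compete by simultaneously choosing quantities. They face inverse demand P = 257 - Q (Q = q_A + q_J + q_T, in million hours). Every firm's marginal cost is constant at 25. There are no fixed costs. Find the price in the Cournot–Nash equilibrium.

83

Each firm earns π_i = (257 - Q)q_i - 25q_i.
Setting ∂π_i/∂q_i = 0 with rivals' quantities fixed: 232 - 2q_i - Σ_{j≠i} q_j = 0.
By symmetry each firm produces the same amount; substituting Σ_{j≠i} q_j = 2q_i yields q_i = 232/4 = 58.
Total output Q = 174, so price P = 257 - 174 = 83.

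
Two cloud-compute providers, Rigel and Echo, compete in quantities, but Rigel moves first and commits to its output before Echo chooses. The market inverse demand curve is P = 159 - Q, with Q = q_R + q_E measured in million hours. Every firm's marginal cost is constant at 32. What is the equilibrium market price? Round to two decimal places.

63.75

Solve by backward induction. Given q_R, the follower Echo maximises π_E = (159 - q_R - q_E)q_E - 32q_E.
Follower FOC: 127 - q_R - 2q_E = 0, so q_E(q_R) = (127 - q_R)/2.
The leader anticipates this reaction. Substituting into P = 159 - Q gives P = 191/2 - (1/2)q_R, so π_R = (191/2 - (1/2)q_R)q_R - 32q_R.
Leader FOC: 127/2 - q_R = 0, so q_R = 127/2.
Then q_E = (127 - 127/2)/2 = 127/4.
Total output Q = 381/4, so price P = 159 - 381/4 = 255/4.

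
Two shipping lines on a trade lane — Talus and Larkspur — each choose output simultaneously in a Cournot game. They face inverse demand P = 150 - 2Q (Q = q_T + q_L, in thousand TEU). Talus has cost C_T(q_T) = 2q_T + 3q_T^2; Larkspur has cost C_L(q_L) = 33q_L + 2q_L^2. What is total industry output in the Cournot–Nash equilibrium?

Talus's profit: π_T = (150 - 2Q)q_T - (2q_T + 3q_T²). Setting ∂π_T/∂q_T = 0: 148 - 10q_T - 2(q_L) = 0.
Larkspur's first-order condition: 117 - 8q_L - 2(q_T) = 0.
So q_T = (148 - 2q_L)/10 and q_L = (117 - 2q_T)/8.
Substituting one into the other gives q_T = 25/2 and q_L = 23/2.
Total output Q = 25/2 + 23/2 = 24.

24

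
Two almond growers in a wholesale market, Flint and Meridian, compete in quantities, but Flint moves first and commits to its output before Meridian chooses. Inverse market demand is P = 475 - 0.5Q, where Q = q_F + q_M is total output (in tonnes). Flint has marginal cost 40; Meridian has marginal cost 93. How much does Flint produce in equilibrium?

488

The follower Meridian best-responds to any q_F: π_M = (475 - 0.5Q)q_M - 93q_M.
∂π_M/∂q_M = 382 - (1/2)q_F - q_M = 0 gives the reaction function q_M = (382 - (1/2)q_F).
The leader anticipates this reaction. Substituting into P = 475 - 0.5Q gives P = 284 - (1/4)q_F, so π_F = (284 - (1/4)q_F)q_F - 40q_F.
Leader FOC: 244 - (1/2)q_F = 0, so q_F = 488.
Then q_M = (382 - (1/2)·488) = 138.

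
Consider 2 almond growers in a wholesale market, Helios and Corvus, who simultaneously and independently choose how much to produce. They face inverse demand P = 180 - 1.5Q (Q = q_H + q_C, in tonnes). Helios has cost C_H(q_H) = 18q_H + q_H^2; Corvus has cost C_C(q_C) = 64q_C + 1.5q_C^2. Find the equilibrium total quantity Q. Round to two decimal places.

40.90

Helios's profit: π_H = (180 - 1.5Q)q_H - (18q_H + q_H²). Setting ∂π_H/∂q_H = 0: 162 - 5q_H - (3/2)(q_C) = 0.
Corvus's first-order condition: 116 - 6q_C - (3/2)(q_H) = 0.
So q_H = (162 - (3/2)q_C)/5 and q_C = (116 - (3/2)q_H)/6.
Substituting one into the other gives q_H = 1064/37 and q_C = 1348/111.
Total output Q = 1064/37 + 1348/111 = 40.9009.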